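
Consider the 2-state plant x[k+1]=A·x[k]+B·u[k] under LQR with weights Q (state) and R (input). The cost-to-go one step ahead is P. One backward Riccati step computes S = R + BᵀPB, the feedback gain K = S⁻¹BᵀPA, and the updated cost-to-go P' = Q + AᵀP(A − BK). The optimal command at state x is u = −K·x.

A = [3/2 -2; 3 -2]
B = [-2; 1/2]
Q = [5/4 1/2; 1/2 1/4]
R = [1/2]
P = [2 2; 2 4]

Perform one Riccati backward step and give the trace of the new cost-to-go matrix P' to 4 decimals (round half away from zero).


BᵀP = [-3.0000 -2.0000]
S = R + BᵀPB = [1/2] + [5.0000] = [5.5000]
BᵀPA = [-10.5000 10.0000]
K = S⁻¹·BᵀPA = [-1.9091 1.8182]
A−BK = [-2.3182 1.6364; 3.9545 -2.9091]
AᵀP(A−BK) = [38.4545 -28.9091; -28.9091 21.8182]
P' = Q + AᵀP(A−BK) = [39.7045 -28.4091; -28.4091 22.0682]
tr(P') = 61.7727

61.7727


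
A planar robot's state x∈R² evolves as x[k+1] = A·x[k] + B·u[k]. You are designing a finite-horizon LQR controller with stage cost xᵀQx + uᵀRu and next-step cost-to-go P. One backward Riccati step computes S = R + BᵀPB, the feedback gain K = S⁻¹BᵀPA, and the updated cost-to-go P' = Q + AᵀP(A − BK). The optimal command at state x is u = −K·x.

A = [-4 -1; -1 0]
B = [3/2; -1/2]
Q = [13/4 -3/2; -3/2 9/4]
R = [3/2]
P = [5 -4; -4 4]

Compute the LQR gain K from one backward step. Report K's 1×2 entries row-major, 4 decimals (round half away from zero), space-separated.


BᵀP = [9.5000 -8.0000]
S = R + BᵀPB = [3/2] + [18.2500] = [19.7500]
BᵀPA = [-30.0000 -9.5000]
K = S⁻¹·BᵀPA = [-1.5190 -0.4810]
A−BK = [-1.7215 -0.2785; -1.7595 -0.2405]
AᵀP(A−BK) = [6.4304 1.5696; 1.5696 0.4304]
P' = Q + AᵀP(A−BK) = [9.6804 0.0696; 0.0696 2.6804]
tr(P') = 12.3608

-1.5190 -0.4810


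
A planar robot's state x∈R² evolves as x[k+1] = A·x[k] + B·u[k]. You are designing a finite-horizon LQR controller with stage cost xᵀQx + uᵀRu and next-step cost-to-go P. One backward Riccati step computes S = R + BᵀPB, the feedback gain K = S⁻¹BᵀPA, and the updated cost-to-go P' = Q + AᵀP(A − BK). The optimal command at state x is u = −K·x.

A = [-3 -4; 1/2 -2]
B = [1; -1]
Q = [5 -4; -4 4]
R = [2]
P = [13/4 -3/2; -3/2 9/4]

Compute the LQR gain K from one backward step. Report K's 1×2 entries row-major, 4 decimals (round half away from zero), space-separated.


-1.5357 -1.0952

BᵀP = [4.7500 -3.7500]
S = R + BᵀPB = [2] + [8.5000] = [10.5000]
BᵀPA = [-16.1250 -11.5000]
K = S⁻¹·BᵀPA = [-1.5357 -1.0952]
A−BK = [-1.4643 -2.9048; -1.0357 -3.0952]
AᵀP(A−BK) = [9.5491 13.0893; 13.0893 24.4048]
P' = Q + AᵀP(A−BK) = [14.5491 9.0893; 9.0893 28.4048]
tr(P') = 42.9539


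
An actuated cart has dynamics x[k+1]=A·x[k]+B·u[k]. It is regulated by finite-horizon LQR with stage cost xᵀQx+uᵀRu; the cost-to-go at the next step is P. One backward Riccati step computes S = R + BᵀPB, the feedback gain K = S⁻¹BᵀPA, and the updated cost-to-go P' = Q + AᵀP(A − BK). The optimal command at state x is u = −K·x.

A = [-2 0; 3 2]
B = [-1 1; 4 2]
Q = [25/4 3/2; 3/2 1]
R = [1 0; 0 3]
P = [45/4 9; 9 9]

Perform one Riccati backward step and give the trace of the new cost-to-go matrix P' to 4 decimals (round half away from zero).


BᵀP = [24.7500 27.0000; 29.2500 27.0000]
S = R + BᵀPB = [1 0; 0 3] + [83.2500 78.7500; 78.7500 83.2500] = [84.2500 78.7500; 78.7500 86.2500]
BᵀPA = [31.5000 54.0000; 22.5000 54.0000]
K = S⁻¹·BᵀPA = [0.8873 0.3803; -0.5493 0.2789]
A−BK = [-0.5634 0.1014; 0.5493 -0.0789]
AᵀP(A−BK) = [2.4085 -0.2535; -0.2535 0.4056]
P' = Q + AᵀP(A−BK) = [8.6585 1.2465; 1.2465 1.4056]
tr(P') = 10.0641

10.0641


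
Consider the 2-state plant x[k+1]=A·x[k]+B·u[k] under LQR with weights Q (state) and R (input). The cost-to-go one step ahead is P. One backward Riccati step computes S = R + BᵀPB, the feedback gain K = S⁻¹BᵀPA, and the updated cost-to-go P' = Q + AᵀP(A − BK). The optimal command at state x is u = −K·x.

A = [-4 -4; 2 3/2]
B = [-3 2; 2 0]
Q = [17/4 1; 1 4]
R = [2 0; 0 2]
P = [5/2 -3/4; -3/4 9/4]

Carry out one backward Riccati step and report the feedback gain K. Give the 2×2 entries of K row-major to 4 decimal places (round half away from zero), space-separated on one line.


BᵀP = [-9.0000 6.7500; 5.0000 -1.5000]
S = R + BᵀPB = [2 0; 0 2] + [40.5000 -18.0000; -18.0000 10.0000] = [42.5000 -18.0000; -18.0000 12.0000]
BᵀPA = [49.5000 46.1250; -23.0000 -22.2500]
K = S⁻¹·BᵀPA = [0.9677 0.8226; -0.4651 -0.6203]
A−BK = [-0.1667 -0.2917; 0.0645 -0.1452]
AᵀP(A−BK) = [2.4005 2.2655; 2.2655 2.3194]
P' = Q + AᵀP(A−BK) = [6.6505 3.2655; 3.2655 6.3194]
tr(P') = 12.9699

0.9677 0.8226 -0.4651 -0.6203


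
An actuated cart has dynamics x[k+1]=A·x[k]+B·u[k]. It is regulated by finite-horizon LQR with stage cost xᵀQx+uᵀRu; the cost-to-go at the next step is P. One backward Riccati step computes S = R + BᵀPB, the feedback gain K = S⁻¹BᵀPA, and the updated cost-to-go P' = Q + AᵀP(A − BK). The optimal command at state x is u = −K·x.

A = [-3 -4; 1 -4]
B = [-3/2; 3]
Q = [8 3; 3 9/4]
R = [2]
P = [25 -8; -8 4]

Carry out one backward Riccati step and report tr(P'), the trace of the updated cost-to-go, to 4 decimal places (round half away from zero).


BᵀP = [-61.5000 24.0000]
S = R + BᵀPB = [2] + [164.2500] = [166.2500]
BᵀPA = [208.5000 150.0000]
K = S⁻¹·BᵀPA = [1.2541 0.9023]
A−BK = [-1.1188 -2.6466; -2.7624 -6.7068]
AᵀP(A−BK) = [15.5128 31.8797; 31.8797 72.6617]
P' = Q + AᵀP(A−BK) = [23.5128 34.8797; 34.8797 74.9117]
tr(P') = 98.4244

98.4244


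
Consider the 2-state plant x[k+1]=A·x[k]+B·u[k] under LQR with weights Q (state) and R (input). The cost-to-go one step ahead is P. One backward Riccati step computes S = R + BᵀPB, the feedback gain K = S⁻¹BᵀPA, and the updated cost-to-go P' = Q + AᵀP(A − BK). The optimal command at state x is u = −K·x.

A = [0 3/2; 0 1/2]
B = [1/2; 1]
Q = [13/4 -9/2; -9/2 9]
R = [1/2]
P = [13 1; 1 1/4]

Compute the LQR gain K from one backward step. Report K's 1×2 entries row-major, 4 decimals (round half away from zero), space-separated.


0.0000 2.3250

BᵀP = [7.5000 0.7500]
S = R + BᵀPB = [1/2] + [4.5000] = [5.0000]
BᵀPA = [0.0000 11.6250]
K = S⁻¹·BᵀPA = [0.0000 2.3250]
A−BK = [0.0000 0.3375; 0.0000 -1.8250]
AᵀP(A−BK) = [0.0000 0.0000; 0.0000 3.7844]
P' = Q + AᵀP(A−BK) = [3.2500 -4.5000; -4.5000 12.7844]
tr(P') = 16.0344


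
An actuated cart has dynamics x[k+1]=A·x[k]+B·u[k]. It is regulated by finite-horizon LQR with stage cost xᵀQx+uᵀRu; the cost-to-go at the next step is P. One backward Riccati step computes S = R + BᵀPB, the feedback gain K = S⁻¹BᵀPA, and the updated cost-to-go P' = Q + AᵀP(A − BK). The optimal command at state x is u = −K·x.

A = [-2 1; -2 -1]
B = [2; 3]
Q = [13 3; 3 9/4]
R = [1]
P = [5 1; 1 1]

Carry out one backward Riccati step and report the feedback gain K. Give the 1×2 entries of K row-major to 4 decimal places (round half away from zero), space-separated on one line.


-0.8571 0.1905

BᵀP = [13.0000 5.0000]
S = R + BᵀPB = [1] + [41.0000] = [42.0000]
BᵀPA = [-36.0000 8.0000]
K = S⁻¹·BᵀPA = [-0.8571 0.1905]
A−BK = [-0.2857 0.6190; 0.5714 -1.5714]
AᵀP(A−BK) = [1.1429 -1.1429; -1.1429 2.4762]
P' = Q + AᵀP(A−BK) = [14.1429 1.8571; 1.8571 4.7262]
tr(P') = 18.8690


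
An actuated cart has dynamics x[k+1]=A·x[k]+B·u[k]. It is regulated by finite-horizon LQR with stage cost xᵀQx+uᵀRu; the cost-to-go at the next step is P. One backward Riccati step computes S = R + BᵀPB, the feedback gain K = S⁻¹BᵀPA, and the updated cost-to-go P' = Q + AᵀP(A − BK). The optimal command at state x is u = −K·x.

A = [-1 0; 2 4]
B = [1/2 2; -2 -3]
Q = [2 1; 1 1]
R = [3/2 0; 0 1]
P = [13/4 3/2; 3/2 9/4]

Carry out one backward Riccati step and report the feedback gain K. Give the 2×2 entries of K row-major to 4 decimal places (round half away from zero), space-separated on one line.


-0.2989 -1.8503 -0.4283 0.0448

BᵀP = [-1.3750 -3.7500; 2.0000 -3.7500]
S = R + BᵀPB = [3/2 0; 0 1] + [6.8125 8.5000; 8.5000 15.2500] = [8.3125 8.5000; 8.5000 16.2500]
BᵀPA = [-6.1250 -15.0000; -9.5000 -15.0000]
K = S⁻¹·BᵀPA = [-0.2989 -1.8503; -0.4283 0.0448]
A−BK = [0.0060 0.8356; 0.1174 0.4337]
AᵀP(A−BK) = [0.3507 1.0923; 1.0923 8.9172]
P' = Q + AᵀP(A−BK) = [2.3507 2.0923; 2.0923 9.9172]
tr(P') = 12.2678


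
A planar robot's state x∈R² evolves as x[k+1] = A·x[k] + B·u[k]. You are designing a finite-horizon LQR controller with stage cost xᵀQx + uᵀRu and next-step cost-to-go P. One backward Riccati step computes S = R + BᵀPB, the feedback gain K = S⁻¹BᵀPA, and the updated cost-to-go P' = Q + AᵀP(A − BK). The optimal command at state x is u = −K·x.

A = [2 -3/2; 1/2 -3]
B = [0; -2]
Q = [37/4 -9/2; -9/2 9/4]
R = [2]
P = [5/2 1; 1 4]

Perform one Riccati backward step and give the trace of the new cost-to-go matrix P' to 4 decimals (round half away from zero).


BᵀP = [-2.0000 -8.0000]
S = R + BᵀPB = [2] + [16.0000] = [18.0000]
BᵀPA = [-8.0000 27.0000]
K = S⁻¹·BᵀPA = [-0.4444 1.5000]
A−BK = [2.0000 -1.5000; -0.3889 0.0000]
AᵀP(A−BK) = [9.4444 -8.2500; -8.2500 10.1250]
P' = Q + AᵀP(A−BK) = [18.6944 -12.7500; -12.7500 12.3750]
tr(P') = 31.0694

31.0694


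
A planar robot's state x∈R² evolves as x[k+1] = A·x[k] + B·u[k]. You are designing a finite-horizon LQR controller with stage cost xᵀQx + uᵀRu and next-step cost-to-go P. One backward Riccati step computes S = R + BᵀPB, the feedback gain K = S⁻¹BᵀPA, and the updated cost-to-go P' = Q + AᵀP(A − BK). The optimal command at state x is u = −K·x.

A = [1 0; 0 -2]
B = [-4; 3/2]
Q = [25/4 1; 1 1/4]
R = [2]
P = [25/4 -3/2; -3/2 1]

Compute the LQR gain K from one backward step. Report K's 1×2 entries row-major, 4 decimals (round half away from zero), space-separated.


BᵀP = [-27.2500 7.5000]
S = R + BᵀPB = [2] + [120.2500] = [122.2500]
BᵀPA = [-27.2500 -15.0000]
K = S⁻¹·BᵀPA = [-0.2229 -0.1227]
A−BK = [0.1084 -0.4908; 0.3344 -1.8160]
AᵀP(A−BK) = [0.1759 -0.3436; -0.3436 2.1595]
P' = Q + AᵀP(A−BK) = [6.4259 0.6564; 0.6564 2.4095]
tr(P') = 8.8354

-0.2229 -0.1227


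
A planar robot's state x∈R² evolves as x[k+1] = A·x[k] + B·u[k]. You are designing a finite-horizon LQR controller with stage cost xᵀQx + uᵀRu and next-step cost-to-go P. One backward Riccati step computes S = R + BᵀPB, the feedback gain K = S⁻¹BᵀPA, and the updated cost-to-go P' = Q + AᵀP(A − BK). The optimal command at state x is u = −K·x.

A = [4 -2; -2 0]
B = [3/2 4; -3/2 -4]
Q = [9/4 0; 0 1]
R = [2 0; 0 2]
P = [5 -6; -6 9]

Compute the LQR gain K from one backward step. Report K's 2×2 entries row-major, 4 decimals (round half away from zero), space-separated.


0.2329 -0.0693 0.6212 -0.1847

BᵀP = [16.5000 -22.5000; 44.0000 -60.0000]
S = R + BᵀPB = [2 0; 0 2] + [58.5000 156.0000; 156.0000 416.0000] = [60.5000 156.0000; 156.0000 418.0000]
BᵀPA = [111.0000 -33.0000; 296.0000 -88.0000]
K = S⁻¹·BᵀPA = [0.2329 -0.0693; 0.6212 -0.1847]
A−BK = [1.1658 -1.1574; 0.8342 -0.8426]
AᵀP(A−BK) = [2.2686 -1.6474; -1.6474 1.4627]
P' = Q + AᵀP(A−BK) = [4.5186 -1.6474; -1.6474 2.4627]
tr(P') = 6.9814


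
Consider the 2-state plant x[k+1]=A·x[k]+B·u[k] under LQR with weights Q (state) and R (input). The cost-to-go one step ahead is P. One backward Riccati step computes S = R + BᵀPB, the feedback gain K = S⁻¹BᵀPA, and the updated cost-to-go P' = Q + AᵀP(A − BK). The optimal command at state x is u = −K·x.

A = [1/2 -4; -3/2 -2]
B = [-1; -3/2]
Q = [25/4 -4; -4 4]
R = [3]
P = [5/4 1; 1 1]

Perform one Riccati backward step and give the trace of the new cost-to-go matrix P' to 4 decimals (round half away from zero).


BᵀP = [-2.7500 -2.5000]
S = R + BᵀPB = [3] + [6.5000] = [9.5000]
BᵀPA = [2.3750 16.0000]
K = S⁻¹·BᵀPA = [0.2500 1.6842]
A−BK = [0.7500 -2.3158; -1.1250 0.5263]
AᵀP(A−BK) = [0.4688 1.5000; 1.5000 13.0526]
P' = Q + AᵀP(A−BK) = [6.7188 -2.5000; -2.5000 17.0526]
tr(P') = 23.7714

23.7714


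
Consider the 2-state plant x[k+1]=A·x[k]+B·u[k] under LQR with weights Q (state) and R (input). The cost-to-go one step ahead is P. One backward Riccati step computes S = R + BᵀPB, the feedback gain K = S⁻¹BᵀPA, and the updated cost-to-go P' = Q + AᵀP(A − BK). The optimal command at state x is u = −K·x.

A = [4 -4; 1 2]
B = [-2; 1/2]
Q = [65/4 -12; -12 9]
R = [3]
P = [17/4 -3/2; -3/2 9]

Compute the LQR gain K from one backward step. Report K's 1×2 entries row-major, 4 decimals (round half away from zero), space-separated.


-1.1683 2.0594

BᵀP = [-9.2500 7.5000]
S = R + BᵀPB = [3] + [22.2500] = [25.2500]
BᵀPA = [-29.5000 52.0000]
K = S⁻¹·BᵀPA = [-1.1683 2.0594]
A−BK = [1.6634 0.1188; 1.5842 0.9703]
AᵀP(A−BK) = [30.5347 4.7525; 4.7525 20.9109]
P' = Q + AᵀP(A−BK) = [46.7847 -7.2475; -7.2475 29.9109]
tr(P') = 76.6955


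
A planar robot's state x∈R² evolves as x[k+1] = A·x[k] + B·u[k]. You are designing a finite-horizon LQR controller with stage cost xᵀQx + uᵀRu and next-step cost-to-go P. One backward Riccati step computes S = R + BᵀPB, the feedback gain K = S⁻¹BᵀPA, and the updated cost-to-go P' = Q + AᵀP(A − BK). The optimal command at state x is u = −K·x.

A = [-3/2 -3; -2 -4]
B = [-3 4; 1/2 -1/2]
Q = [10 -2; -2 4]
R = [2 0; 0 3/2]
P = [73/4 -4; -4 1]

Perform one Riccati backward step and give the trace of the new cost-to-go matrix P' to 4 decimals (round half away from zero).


17.1729

BᵀP = [-56.7500 12.5000; 75.0000 -16.5000]
S = R + BᵀPB = [2 0; 0 3/2] + [176.5000 -233.2500; -233.2500 308.2500] = [178.5000 -233.2500; -233.2500 309.7500]
BᵀPA = [60.1250 120.2500; -79.5000 -159.0000]
K = S⁻¹·BᵀPA = [0.0908 0.1816; -0.1883 -0.3766]
A−BK = [-0.4745 -0.9489; -2.1395 -4.2791]
AᵀP(A−BK) = [0.6346 1.2692; 1.2692 2.5384]
P' = Q + AᵀP(A−BK) = [10.6346 -0.7308; -0.7308 6.5384]
tr(P') = 17.1729


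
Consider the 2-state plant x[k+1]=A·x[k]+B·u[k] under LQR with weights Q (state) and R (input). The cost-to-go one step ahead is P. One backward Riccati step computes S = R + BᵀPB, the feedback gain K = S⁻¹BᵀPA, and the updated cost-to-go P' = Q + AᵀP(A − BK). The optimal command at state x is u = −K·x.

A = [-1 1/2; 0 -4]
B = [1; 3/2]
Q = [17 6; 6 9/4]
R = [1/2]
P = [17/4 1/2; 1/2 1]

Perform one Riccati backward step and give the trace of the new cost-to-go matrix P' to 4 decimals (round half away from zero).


BᵀP = [5.0000 2.0000]
S = R + BᵀPB = [1/2] + [8.0000] = [8.5000]
BᵀPA = [-5.0000 -5.5000]
K = S⁻¹·BᵀPA = [-0.5882 -0.6471]
A−BK = [-0.4118 1.1471; 0.8824 -3.0294]
AᵀP(A−BK) = [1.3088 -3.3603; -3.3603 11.5037]
P' = Q + AᵀP(A−BK) = [18.3088 2.6397; 2.6397 13.7537]
tr(P') = 32.0625

32.0625


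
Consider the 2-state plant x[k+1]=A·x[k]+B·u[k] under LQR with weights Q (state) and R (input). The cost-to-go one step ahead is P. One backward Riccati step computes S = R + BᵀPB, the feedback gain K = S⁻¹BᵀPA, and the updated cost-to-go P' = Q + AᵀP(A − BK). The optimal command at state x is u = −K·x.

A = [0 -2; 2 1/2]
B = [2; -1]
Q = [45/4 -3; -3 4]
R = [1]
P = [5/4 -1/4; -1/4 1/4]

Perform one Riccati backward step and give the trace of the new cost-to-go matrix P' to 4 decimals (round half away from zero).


BᵀP = [2.7500 -0.7500]
S = R + BᵀPB = [1] + [6.2500] = [7.2500]
BᵀPA = [-1.5000 -5.8750]
K = S⁻¹·BᵀPA = [-0.2069 -0.8103]
A−BK = [0.4138 -0.3793; 1.7931 -0.3103]
AᵀP(A−BK) = [0.6897 0.0345; 0.0345 0.8017]
P' = Q + AᵀP(A−BK) = [11.9397 -2.9655; -2.9655 4.8017]
tr(P') = 16.7414

16.7414


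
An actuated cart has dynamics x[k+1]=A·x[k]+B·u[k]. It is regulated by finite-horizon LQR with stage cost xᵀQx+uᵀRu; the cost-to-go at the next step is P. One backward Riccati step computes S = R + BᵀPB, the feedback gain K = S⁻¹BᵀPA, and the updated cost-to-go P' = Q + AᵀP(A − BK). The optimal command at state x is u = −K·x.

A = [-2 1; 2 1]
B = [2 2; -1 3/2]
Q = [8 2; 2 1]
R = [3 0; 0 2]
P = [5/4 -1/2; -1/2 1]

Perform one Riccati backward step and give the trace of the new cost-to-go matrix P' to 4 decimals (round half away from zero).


BᵀP = [3.0000 -2.0000; 1.7500 0.5000]
S = R + BᵀPB = [3 0; 0 2] + [8.0000 3.0000; 3.0000 4.2500] = [11.0000 3.0000; 3.0000 6.2500]
BᵀPA = [-10.0000 1.0000; -2.5000 2.2500]
K = S⁻¹·BᵀPA = [-0.9205 -0.0084; 0.0418 0.3640]
A−BK = [-0.2427 0.2887; 1.0167 0.4456]
AᵀP(A−BK) = [3.8996 0.3264; 0.3264 0.4393]
P' = Q + AᵀP(A−BK) = [11.8996 2.3264; 2.3264 1.4393]
tr(P') = 13.3389

13.3389


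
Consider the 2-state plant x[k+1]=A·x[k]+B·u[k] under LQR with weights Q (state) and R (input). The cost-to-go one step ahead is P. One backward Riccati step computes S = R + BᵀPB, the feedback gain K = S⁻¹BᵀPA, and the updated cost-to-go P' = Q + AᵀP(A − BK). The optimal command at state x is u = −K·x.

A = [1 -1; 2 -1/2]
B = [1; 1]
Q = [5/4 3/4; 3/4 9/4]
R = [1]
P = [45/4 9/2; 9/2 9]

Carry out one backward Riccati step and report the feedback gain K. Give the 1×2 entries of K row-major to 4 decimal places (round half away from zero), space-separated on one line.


1.4132 -0.7438

BᵀP = [15.7500 13.5000]
S = R + BᵀPB = [1] + [29.2500] = [30.2500]
BᵀPA = [42.7500 -22.5000]
K = S⁻¹·BᵀPA = [1.4132 -0.7438]
A−BK = [-0.4132 -0.2562; 0.5868 0.2438]
AᵀP(A−BK) = [4.8347 0.2975; 0.2975 1.2645]
P' = Q + AᵀP(A−BK) = [6.0847 1.0475; 1.0475 3.5145]
tr(P') = 9.5992


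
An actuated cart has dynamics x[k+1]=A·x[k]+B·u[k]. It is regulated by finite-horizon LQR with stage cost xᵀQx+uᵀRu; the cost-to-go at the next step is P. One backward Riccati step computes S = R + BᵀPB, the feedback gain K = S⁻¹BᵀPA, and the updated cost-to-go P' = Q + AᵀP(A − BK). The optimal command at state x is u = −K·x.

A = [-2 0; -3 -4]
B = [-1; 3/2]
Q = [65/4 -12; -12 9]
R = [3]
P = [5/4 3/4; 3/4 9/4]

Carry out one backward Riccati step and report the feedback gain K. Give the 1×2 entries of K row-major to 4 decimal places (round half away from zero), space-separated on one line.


-1.0796 -1.4867

BᵀP = [-0.1250 2.6250]
S = R + BᵀPB = [3] + [4.0625] = [7.0625]
BᵀPA = [-7.6250 -10.5000]
K = S⁻¹·BᵀPA = [-1.0796 -1.4867]
A−BK = [-3.0796 -1.4867; -1.3805 -1.7699]
AᵀP(A−BK) = [26.0177 21.6637; 21.6637 20.3894]
P' = Q + AᵀP(A−BK) = [42.2677 9.6637; 9.6637 29.3894]
tr(P') = 71.6571


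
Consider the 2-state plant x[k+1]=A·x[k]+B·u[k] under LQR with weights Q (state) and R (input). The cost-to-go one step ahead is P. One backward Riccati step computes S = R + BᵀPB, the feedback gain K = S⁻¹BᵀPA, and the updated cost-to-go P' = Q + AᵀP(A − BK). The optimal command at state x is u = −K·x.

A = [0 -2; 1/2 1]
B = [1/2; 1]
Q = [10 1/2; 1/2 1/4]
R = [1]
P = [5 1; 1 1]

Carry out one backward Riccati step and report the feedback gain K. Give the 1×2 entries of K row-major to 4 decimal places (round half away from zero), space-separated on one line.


BᵀP = [3.5000 1.5000]
S = R + BᵀPB = [1] + [3.2500] = [4.2500]
BᵀPA = [0.7500 -5.5000]
K = S⁻¹·BᵀPA = [0.1765 -1.2941]
A−BK = [-0.0882 -1.3529; 0.3235 2.2941]
AᵀP(A−BK) = [0.1176 0.4706; 0.4706 9.8824]
P' = Q + AᵀP(A−BK) = [10.1176 0.9706; 0.9706 10.1324]
tr(P') = 20.2500

0.1765 -1.2941


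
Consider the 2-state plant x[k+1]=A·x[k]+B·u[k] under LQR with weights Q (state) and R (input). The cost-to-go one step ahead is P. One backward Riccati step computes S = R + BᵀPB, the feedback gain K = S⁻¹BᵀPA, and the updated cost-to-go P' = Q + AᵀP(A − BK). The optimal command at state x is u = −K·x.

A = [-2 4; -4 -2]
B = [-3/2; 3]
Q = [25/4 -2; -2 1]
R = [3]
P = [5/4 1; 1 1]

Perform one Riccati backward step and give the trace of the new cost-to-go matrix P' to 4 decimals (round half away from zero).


40.1532

BᵀP = [1.1250 1.5000]
S = R + BᵀPB = [3] + [2.8125] = [5.8125]
BᵀPA = [-8.2500 1.5000]
K = S⁻¹·BᵀPA = [-1.4194 0.2581]
A−BK = [-4.1290 4.3871; 0.2581 -2.7742]
AᵀP(A−BK) = [25.2903 -11.8710; -11.8710 7.6129]
P' = Q + AᵀP(A−BK) = [31.5403 -13.8710; -13.8710 8.6129]
tr(P') = 40.1532


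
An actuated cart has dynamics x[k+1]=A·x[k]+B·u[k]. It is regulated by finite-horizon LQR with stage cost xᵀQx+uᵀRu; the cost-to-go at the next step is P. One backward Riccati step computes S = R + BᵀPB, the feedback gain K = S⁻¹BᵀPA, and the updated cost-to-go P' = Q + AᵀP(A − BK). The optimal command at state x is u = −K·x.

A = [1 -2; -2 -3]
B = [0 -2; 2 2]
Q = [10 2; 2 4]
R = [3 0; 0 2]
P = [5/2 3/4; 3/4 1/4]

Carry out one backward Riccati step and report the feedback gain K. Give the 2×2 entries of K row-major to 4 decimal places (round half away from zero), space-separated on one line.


0.0208 -0.4792 -0.2083 1.2917

BᵀP = [1.5000 0.5000; -3.5000 -1.0000]
S = R + BᵀPB = [3 0; 0 2] + [1.0000 -2.0000; -2.0000 5.0000] = [4.0000 -2.0000; -2.0000 7.0000]
BᵀPA = [0.5000 -4.5000; -1.5000 10.0000]
K = S⁻¹·BᵀPA = [0.0208 -0.4792; -0.2083 1.2917]
A−BK = [0.5833 0.5833; -1.6250 -4.6250]
AᵀP(A−BK) = [0.1771 -0.5729; -0.5729 6.1771]
P' = Q + AᵀP(A−BK) = [10.1771 1.4271; 1.4271 10.1771]
tr(P') = 20.3542


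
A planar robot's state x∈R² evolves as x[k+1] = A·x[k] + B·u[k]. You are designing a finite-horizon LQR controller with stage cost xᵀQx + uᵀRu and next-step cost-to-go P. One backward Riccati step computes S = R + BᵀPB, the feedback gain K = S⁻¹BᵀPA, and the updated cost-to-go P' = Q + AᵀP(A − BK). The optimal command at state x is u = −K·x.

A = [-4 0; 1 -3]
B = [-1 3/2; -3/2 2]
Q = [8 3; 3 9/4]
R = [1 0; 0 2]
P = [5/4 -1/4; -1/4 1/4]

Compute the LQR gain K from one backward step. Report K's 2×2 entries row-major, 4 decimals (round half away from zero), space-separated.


BᵀP = [-0.8750 -0.1250; 1.3750 0.1250]
S = R + BᵀPB = [1 0; 0 2] + [1.0625 -1.5625; -1.5625 2.3125] = [2.0625 -1.5625; -1.5625 4.3125]
BᵀPA = [3.3750 0.3750; -5.3750 -0.3750]
K = S⁻¹·BᵀPA = [0.9540 0.1598; -0.9007 -0.0291]
A−BK = [-1.6949 0.2034; 4.2324 -2.7022]
AᵀP(A−BK) = [14.1889 -4.4455; -4.4455 2.1792]
P' = Q + AᵀP(A−BK) = [22.1889 -1.4455; -1.4455 4.4292]
tr(P') = 26.6180

0.9540 0.1598 -0.9007 -0.0291


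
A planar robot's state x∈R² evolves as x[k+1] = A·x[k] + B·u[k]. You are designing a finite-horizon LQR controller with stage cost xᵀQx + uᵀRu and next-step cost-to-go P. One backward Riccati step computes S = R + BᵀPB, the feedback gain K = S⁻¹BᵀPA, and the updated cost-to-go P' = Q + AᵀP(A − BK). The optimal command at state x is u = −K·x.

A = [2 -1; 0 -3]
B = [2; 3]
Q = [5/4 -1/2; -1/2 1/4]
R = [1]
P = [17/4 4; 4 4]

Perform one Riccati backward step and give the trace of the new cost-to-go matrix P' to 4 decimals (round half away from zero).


BᵀP = [20.5000 20.0000]
S = R + BᵀPB = [1] + [101.0000] = [102.0000]
BᵀPA = [41.0000 -80.5000]
K = S⁻¹·BᵀPA = [0.4020 -0.7892]
A−BK = [1.1961 0.5784; -1.2059 -0.6324]
AᵀP(A−BK) = [0.5196 -0.1422; -0.1422 0.7181]
P' = Q + AᵀP(A−BK) = [1.7696 -0.6422; -0.6422 0.9681]
tr(P') = 2.7377

2.7377


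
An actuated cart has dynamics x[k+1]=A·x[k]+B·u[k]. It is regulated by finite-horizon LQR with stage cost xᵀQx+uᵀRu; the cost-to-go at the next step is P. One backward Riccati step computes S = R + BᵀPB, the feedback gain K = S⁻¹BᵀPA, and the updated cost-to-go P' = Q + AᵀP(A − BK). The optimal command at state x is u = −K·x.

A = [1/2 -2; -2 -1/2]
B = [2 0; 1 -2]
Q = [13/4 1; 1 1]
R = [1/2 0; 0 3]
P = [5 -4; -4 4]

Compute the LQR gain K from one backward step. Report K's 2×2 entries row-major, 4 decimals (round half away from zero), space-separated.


BᵀP = [6.0000 -4.0000; 8.0000 -8.0000]
S = R + BᵀPB = [1/2 0; 0 3] + [8.0000 8.0000; 8.0000 16.0000] = [8.5000 8.0000; 8.0000 19.0000]
BᵀPA = [11.0000 -10.0000; 20.0000 -12.0000]
K = S⁻¹·BᵀPA = [0.5026 -0.9641; 0.8410 -0.2256]
A−BK = [-0.5051 -0.0718; -0.8205 0.0128]
AᵀP(A−BK) = [2.9013 -0.8821; -0.8821 0.6513]
P' = Q + AᵀP(A−BK) = [6.1513 0.1179; 0.1179 1.6513]
tr(P') = 7.8026

0.5026 -0.9641 0.8410 -0.2256


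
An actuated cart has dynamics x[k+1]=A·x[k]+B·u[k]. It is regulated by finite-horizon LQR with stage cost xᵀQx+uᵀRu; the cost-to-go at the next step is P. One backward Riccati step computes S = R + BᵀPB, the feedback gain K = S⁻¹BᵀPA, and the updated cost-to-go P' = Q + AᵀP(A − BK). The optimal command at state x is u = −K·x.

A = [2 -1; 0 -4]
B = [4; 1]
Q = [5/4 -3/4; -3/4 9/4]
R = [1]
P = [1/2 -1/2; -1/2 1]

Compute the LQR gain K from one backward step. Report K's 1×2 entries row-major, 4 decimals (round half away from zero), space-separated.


0.5000 0.4167

BᵀP = [1.5000 -1.0000]
S = R + BᵀPB = [1] + [5.0000] = [6.0000]
BᵀPA = [3.0000 2.5000]
K = S⁻¹·BᵀPA = [0.5000 0.4167]
A−BK = [0.0000 -2.6667; -0.5000 -4.4167]
AᵀP(A−BK) = [0.5000 1.7500; 1.7500 11.4583]
P' = Q + AᵀP(A−BK) = [1.7500 1.0000; 1.0000 13.7083]
tr(P') = 15.4583


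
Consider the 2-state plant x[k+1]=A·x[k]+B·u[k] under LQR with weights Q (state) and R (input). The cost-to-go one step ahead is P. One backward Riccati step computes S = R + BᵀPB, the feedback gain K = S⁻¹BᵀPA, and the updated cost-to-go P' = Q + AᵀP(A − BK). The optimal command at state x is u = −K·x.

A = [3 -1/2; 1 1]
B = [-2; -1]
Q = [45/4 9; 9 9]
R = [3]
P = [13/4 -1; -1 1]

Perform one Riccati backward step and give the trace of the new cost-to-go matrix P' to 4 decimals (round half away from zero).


BᵀP = [-5.5000 1.0000]
S = R + BᵀPB = [3] + [10.0000] = [13.0000]
BᵀPA = [-15.5000 3.7500]
K = S⁻¹·BᵀPA = [-1.1923 0.2885]
A−BK = [0.6154 0.0769; -0.1923 1.2885]
AᵀP(A−BK) = [5.7692 -1.9038; -1.9038 1.7308]
P' = Q + AᵀP(A−BK) = [17.0192 7.0962; 7.0962 10.7308]
tr(P') = 27.7500

27.7500


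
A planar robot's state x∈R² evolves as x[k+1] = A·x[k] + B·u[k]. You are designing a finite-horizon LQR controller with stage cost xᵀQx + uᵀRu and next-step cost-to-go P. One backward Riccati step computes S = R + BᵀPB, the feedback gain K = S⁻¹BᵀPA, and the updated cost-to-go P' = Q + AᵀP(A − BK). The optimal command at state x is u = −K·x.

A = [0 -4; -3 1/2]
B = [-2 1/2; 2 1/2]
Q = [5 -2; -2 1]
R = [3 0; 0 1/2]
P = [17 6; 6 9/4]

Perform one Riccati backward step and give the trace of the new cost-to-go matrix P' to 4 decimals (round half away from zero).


17.3177

BᵀP = [-22.0000 -7.5000; 11.5000 4.1250]
S = R + BᵀPB = [3 0; 0 1/2] + [29.0000 -14.7500; -14.7500 7.8125] = [32.0000 -14.7500; -14.7500 8.3125]
BᵀPA = [22.5000 84.2500; -12.3750 -43.9375]
K = S⁻¹·BᵀPA = [0.0929 1.0787; -1.3239 -3.3716]
A−BK = [0.8477 -0.1568; -2.5239 0.0284]
AᵀP(A−BK) = [1.7768 2.6303; 2.6303 9.5410]
P' = Q + AᵀP(A−BK) = [6.7768 0.6303; 0.6303 10.5410]
tr(P') = 17.3177


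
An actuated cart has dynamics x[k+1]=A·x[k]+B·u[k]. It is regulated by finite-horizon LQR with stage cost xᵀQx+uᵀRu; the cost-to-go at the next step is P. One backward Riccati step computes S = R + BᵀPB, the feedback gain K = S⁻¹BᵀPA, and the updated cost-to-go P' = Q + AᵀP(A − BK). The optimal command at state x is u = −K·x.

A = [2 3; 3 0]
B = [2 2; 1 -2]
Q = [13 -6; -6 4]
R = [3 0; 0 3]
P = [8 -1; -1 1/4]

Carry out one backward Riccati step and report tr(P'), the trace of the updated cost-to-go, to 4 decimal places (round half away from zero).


BᵀP = [15.0000 -1.7500; 18.0000 -2.5000]
S = R + BᵀPB = [3 0; 0 3] + [28.2500 33.5000; 33.5000 41.0000] = [31.2500 33.5000; 33.5000 44.0000]
BᵀPA = [24.7500 45.0000; 28.5000 54.0000]
K = S⁻¹·BᵀPA = [0.5312 0.6766; 0.2433 0.7122]
A−BK = [0.4510 0.2226; 2.9555 0.7478]
AᵀP(A−BK) = [2.1691 1.9585; 1.9585 3.0979]
P' = Q + AᵀP(A−BK) = [15.1691 -4.0415; -4.0415 7.0979]
tr(P') = 22.2671

22.2671


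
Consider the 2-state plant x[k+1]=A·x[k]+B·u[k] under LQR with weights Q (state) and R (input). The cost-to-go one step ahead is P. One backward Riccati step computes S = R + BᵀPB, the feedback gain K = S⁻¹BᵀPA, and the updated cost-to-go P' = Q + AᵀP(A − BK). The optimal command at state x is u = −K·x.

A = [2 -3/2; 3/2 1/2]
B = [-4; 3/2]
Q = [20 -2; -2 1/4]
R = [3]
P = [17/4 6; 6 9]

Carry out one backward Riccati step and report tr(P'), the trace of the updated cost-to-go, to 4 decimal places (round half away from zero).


41.5787

BᵀP = [-8.0000 -10.5000]
S = R + BᵀPB = [3] + [16.2500] = [19.2500]
BᵀPA = [-31.7500 6.7500]
K = S⁻¹·BᵀPA = [-1.6494 0.3506]
A−BK = [-4.5974 -0.0974; 3.9740 -0.0260]
AᵀP(A−BK) = [20.8831 -2.3669; -2.3669 0.4456]
P' = Q + AᵀP(A−BK) = [40.8831 -4.3669; -4.3669 0.6956]
tr(P') = 41.5787


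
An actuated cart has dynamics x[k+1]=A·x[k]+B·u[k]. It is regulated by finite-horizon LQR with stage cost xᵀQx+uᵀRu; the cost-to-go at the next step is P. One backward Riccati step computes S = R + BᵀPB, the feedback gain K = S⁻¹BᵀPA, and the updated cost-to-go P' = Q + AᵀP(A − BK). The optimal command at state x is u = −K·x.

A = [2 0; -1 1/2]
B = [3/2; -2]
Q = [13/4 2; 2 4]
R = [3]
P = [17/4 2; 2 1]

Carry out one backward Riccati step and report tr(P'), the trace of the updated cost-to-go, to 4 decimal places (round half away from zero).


BᵀP = [2.3750 1.0000]
S = R + BᵀPB = [3] + [1.5625] = [4.5625]
BᵀPA = [3.7500 0.5000]
K = S⁻¹·BᵀPA = [0.8219 0.1096]
A−BK = [0.7671 -0.1644; 0.6438 0.7192]
AᵀP(A−BK) = [6.9178 1.0890; 1.0890 0.1952]
P' = Q + AᵀP(A−BK) = [10.1678 3.0890; 3.0890 4.1952]
tr(P') = 14.3630

14.3630


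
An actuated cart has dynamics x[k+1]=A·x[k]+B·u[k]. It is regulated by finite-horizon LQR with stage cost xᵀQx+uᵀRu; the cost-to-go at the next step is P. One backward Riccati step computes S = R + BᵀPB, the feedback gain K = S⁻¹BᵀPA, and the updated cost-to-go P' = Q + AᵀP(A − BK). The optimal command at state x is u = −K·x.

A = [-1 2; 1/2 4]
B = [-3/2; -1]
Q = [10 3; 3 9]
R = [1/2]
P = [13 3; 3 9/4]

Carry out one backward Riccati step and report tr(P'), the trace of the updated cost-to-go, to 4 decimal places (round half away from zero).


BᵀP = [-22.5000 -6.7500]
S = R + BᵀPB = [1/2] + [40.5000] = [41.0000]
BᵀPA = [19.1250 -72.0000]
K = S⁻¹·BᵀPA = [0.4665 -1.7561]
A−BK = [-0.3003 -0.6341; 0.9665 2.2439]
AᵀP(A−BK) = [1.6414 3.0854; 3.0854 9.5610]
P' = Q + AᵀP(A−BK) = [11.6414 6.0854; 6.0854 18.5610]
tr(P') = 30.2024

30.2024


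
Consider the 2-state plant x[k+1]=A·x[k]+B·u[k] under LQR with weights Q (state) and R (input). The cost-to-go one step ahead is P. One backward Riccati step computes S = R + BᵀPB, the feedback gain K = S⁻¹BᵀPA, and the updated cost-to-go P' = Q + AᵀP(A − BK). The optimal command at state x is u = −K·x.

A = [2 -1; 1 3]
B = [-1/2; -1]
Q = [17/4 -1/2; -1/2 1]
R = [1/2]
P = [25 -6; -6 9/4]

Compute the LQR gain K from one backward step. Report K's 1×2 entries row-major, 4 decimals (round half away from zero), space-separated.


-4.0833 2.9167

BᵀP = [-6.5000 0.7500]
S = R + BᵀPB = [1/2] + [2.5000] = [3.0000]
BᵀPA = [-12.2500 8.7500]
K = S⁻¹·BᵀPA = [-4.0833 2.9167]
A−BK = [-0.0417 0.4583; -3.0833 5.9167]
AᵀP(A−BK) = [28.2292 -37.5208; -37.5208 55.7292]
P' = Q + AᵀP(A−BK) = [32.4792 -38.0208; -38.0208 56.7292]
tr(P') = 89.2083


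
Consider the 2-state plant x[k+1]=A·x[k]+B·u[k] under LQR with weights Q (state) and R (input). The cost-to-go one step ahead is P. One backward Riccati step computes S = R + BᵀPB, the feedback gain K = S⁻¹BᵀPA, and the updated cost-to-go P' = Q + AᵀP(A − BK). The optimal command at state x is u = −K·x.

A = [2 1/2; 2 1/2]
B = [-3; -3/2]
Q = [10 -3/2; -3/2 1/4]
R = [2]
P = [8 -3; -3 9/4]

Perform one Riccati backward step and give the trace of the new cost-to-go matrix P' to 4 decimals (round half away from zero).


12.5969

BᵀP = [-19.5000 5.6250]
S = R + BᵀPB = [2] + [50.0625] = [52.0625]
BᵀPA = [-27.7500 -6.9375]
K = S⁻¹·BᵀPA = [-0.5330 -0.1333]
A−BK = [0.4010 0.1002; 1.2005 0.3001]
AᵀP(A−BK) = [2.2089 0.5522; 0.5522 0.1381]
P' = Q + AᵀP(A−BK) = [12.2089 -0.9478; -0.9478 0.3881]
tr(P') = 12.5969


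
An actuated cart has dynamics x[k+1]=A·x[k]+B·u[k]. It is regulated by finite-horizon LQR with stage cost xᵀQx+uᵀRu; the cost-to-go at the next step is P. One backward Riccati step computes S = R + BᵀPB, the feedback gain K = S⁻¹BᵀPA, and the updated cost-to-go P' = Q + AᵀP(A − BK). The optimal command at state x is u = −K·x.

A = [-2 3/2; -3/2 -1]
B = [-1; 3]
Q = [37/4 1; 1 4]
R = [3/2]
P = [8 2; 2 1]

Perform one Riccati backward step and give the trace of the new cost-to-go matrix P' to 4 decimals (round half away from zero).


BᵀP = [-2.0000 1.0000]
S = R + BᵀPB = [3/2] + [5.0000] = [6.5000]
BᵀPA = [2.5000 -4.0000]
K = S⁻¹·BᵀPA = [0.3846 -0.6154]
A−BK = [-1.6154 0.8846; -2.6538 0.8462]
AᵀP(A−BK) = [45.2885 -21.4615; -21.4615 10.5385]
P' = Q + AᵀP(A−BK) = [54.5385 -20.4615; -20.4615 14.5385]
tr(P') = 69.0769

69.0769


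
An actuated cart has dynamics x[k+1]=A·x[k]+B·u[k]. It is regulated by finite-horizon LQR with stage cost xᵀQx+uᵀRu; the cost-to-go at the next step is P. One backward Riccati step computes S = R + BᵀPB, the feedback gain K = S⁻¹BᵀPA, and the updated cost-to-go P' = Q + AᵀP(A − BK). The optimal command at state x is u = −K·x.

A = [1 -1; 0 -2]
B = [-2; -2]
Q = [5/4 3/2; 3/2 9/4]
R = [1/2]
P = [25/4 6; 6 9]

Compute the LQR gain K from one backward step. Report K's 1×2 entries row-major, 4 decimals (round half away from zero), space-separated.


BᵀP = [-24.5000 -30.0000]
S = R + BᵀPB = [1/2] + [109.0000] = [109.5000]
BᵀPA = [-24.5000 84.5000]
K = S⁻¹·BᵀPA = [-0.2237 0.7717]
A−BK = [0.5525 0.5434; -0.4475 -0.4566]
AᵀP(A−BK) = [0.7683 0.6564; 0.6564 1.0422]
P' = Q + AᵀP(A−BK) = [2.0183 2.1564; 2.1564 3.2922]
tr(P') = 5.3105

-0.2237 0.7717


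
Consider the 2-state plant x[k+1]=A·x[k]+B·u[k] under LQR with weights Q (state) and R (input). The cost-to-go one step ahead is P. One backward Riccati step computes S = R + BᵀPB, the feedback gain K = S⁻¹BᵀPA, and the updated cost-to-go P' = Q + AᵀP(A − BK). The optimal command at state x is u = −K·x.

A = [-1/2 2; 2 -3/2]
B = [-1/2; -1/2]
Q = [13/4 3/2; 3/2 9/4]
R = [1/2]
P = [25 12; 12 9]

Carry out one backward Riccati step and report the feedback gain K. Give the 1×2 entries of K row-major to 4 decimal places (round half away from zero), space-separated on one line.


-0.7833 -1.4167

BᵀP = [-18.5000 -10.5000]
S = R + BᵀPB = [1/2] + [14.5000] = [15.0000]
BᵀPA = [-11.7500 -21.2500]
K = S⁻¹·BᵀPA = [-0.7833 -1.4167]
A−BK = [-0.8917 1.2917; 1.6083 -2.2083]
AᵀP(A−BK) = [9.0458 -11.6458; -11.6458 18.1458]
P' = Q + AᵀP(A−BK) = [12.2958 -10.1458; -10.1458 20.3958]
tr(P') = 32.6917


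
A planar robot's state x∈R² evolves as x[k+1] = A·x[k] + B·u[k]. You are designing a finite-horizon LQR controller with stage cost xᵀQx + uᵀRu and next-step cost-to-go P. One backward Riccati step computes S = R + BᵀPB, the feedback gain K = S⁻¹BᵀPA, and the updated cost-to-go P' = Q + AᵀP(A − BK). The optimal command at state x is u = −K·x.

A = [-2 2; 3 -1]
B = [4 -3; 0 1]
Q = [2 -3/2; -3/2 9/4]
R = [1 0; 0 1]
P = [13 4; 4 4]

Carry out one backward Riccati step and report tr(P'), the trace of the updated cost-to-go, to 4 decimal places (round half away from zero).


BᵀP = [52.0000 16.0000; -35.0000 -8.0000]
S = R + BᵀPB = [1 0; 0 1] + [208.0000 -140.0000; -140.0000 97.0000] = [209.0000 -140.0000; -140.0000 98.0000]
BᵀPA = [-56.0000 88.0000; 46.0000 -62.0000]
K = S⁻¹·BᵀPA = [1.0794 -0.0635; 2.0113 -0.7234]
A−BK = [-0.2834 0.0839; 0.9887 -0.2766]
AᵀP(A−BK) = [7.9229 -2.2812; -2.2812 0.7392]
P' = Q + AᵀP(A−BK) = [9.9229 -3.7812; -3.7812 2.9892]
tr(P') = 12.9121

12.9121


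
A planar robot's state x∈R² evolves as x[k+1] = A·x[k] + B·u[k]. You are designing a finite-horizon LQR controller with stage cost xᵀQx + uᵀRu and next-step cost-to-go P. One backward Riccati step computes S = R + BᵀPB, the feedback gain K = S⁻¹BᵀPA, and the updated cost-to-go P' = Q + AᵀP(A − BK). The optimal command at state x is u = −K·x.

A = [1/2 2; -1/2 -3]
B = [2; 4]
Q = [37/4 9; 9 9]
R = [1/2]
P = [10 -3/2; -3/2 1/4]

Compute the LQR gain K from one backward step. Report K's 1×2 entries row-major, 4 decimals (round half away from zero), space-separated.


BᵀP = [14.0000 -2.0000]
S = R + BᵀPB = [1/2] + [20.0000] = [20.5000]
BᵀPA = [8.0000 34.0000]
K = S⁻¹·BᵀPA = [0.3902 1.6585]
A−BK = [-0.2805 -1.3171; -2.0610 -9.6341]
AᵀP(A−BK) = [0.1905 0.8567; 0.8567 3.8598]
P' = Q + AᵀP(A−BK) = [9.4405 9.8567; 9.8567 12.8598]
tr(P') = 22.3003

0.3902 1.6585


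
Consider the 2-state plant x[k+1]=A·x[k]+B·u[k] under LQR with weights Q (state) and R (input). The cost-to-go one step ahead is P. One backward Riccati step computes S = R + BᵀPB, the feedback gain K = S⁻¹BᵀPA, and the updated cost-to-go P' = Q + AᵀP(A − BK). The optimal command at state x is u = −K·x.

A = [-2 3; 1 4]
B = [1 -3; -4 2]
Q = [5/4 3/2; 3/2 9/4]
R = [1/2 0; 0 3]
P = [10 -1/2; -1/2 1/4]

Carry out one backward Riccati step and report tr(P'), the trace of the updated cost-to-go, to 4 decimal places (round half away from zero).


BᵀP = [12.0000 -1.5000; -31.0000 2.0000]
S = R + BᵀPB = [1/2 0; 0 3] + [18.0000 -39.0000; -39.0000 97.0000] = [18.5000 -39.0000; -39.0000 100.0000]
BᵀPA = [-25.5000 30.0000; 64.0000 -85.0000]
K = S⁻¹·BᵀPA = [-0.1641 -0.9574; 0.5760 -1.2234]
A−BK = [-0.1079 0.2872; -0.8085 2.6170]
AᵀP(A−BK) = [1.2014 -2.6170; -2.6170 6.7340]
P' = Q + AᵀP(A−BK) = [2.4514 -1.1170; -1.1170 8.9840]
tr(P') = 11.4354

11.4354


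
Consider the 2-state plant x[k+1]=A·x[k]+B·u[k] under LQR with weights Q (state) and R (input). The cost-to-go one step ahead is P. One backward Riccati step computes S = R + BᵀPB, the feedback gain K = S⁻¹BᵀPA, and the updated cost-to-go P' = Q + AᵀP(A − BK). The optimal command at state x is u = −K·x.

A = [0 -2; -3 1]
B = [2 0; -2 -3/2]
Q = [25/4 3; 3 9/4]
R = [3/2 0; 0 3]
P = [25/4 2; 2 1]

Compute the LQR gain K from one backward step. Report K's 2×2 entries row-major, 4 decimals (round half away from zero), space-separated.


-0.2682 -0.9721 0.7039 0.3017

BᵀP = [8.5000 2.0000; -3.0000 -1.5000]
S = R + BᵀPB = [3/2 0; 0 3] + [13.0000 -3.0000; -3.0000 2.2500] = [14.5000 -3.0000; -3.0000 5.2500]
BᵀPA = [-6.0000 -15.0000; 4.5000 4.5000]
K = S⁻¹·BᵀPA = [-0.2682 -0.9721; 0.7039 0.3017]
A−BK = [0.5363 -0.0559; -2.4804 -0.4916]
AᵀP(A−BK) = [4.2235 1.8101; 1.8101 2.0615]
P' = Q + AᵀP(A−BK) = [10.4735 4.8101; 4.8101 4.3115]
tr(P') = 14.7849


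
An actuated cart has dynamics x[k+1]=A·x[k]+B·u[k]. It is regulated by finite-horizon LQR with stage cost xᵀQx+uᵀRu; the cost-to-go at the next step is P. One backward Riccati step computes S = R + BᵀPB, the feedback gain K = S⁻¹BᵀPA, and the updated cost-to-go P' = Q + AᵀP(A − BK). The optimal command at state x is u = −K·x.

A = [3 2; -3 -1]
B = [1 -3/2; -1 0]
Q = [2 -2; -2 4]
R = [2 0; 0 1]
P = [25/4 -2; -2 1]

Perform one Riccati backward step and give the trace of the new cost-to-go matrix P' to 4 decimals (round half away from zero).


BᵀP = [8.2500 -3.0000; -9.3750 3.0000]
S = R + BᵀPB = [2 0; 0 1] + [11.2500 -12.3750; -12.3750 14.0625] = [13.2500 -12.3750; -12.3750 15.0625]
BᵀPA = [33.7500 19.5000; -37.1250 -21.7500]
K = S⁻¹·BᵀPA = [1.0538 0.5289; -1.5989 -1.0094]
A−BK = [-0.4522 -0.0431; -1.9462 -0.4711]
AᵀP(A−BK) = [6.3230 3.1736; 3.1736 1.7308]
P' = Q + AᵀP(A−BK) = [8.3230 1.1736; 1.1736 5.7308]
tr(P') = 14.0538

14.0538


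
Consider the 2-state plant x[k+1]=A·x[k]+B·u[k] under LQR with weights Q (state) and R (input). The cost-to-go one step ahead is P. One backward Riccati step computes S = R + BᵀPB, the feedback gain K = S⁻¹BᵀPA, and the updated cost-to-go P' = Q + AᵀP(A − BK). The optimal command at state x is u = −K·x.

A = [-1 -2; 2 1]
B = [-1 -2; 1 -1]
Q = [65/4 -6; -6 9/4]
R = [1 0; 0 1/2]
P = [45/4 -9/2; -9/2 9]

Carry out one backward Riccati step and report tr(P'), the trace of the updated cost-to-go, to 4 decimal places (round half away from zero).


22.9488

BᵀP = [-15.7500 13.5000; -18.0000 0.0000]
S = R + BᵀPB = [1 0; 0 1/2] + [29.2500 18.0000; 18.0000 36.0000] = [30.2500 18.0000; 18.0000 36.5000]
BᵀPA = [42.7500 45.0000; 18.0000 36.0000]
K = S⁻¹·BᵀPA = [1.5848 1.2748; -0.2884 0.3576]
A−BK = [0.0080 -0.0099; 0.1267 0.0828]
AᵀP(A−BK) = [2.6895 2.0651; 2.0651 1.7593]
P' = Q + AᵀP(A−BK) = [18.9395 -3.9349; -3.9349 4.0093]
tr(P') = 22.9488
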